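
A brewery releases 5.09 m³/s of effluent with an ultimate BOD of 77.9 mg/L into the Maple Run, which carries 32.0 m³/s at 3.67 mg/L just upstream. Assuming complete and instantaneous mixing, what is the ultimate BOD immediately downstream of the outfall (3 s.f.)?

Flow-weighted mixing: C = (Q_r C_r + Q_w C_w)/(Q_r + Q_w)
= (32.0×3.67 + 5.09×77.9)/(32.0 + 5.09) = 514.0/37.09 = 13.86 mg/L.

13.9 mg/L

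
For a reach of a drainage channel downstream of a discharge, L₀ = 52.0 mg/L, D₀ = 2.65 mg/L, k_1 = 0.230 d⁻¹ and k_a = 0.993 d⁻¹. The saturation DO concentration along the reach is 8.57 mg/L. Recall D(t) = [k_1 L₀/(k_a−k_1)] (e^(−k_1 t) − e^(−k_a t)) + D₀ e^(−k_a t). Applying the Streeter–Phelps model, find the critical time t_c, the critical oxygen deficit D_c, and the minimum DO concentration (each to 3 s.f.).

t_c ≈ 1.67 d; D_c ≈ 8.19 mg/L; min DO ≈ 0.375 mg/L

With k_a/k_1 = 4.317 and 1 − D₀(k_a−k_1)/(k_1 L₀) = 0.8309,
t_c = ln(4.317 × 0.8309) / (0.993 − 0.230) = ln(3.587) / 0.7630 = 1.277/0.7630 = 1.674 d.
L(t_c) = L₀ e^(−k_1 t_c) = 52.0 × 0.6804 = 35.38 mg/L, and at the critical point k_a D_c = k_1 L, so D_c = (0.230/0.993) × 35.38 = 8.195 mg/L.
Minimum DO = C_s − D_c = 8.57 − 8.195 = 0.3751 mg/L.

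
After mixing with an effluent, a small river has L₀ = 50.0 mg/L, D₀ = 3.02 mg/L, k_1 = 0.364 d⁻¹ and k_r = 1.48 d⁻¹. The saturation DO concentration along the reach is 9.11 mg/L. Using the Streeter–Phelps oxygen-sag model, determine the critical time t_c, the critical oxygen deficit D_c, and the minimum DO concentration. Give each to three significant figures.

t_c = [1/(k_r−k_1)] ln[(k_r/k_1)(1 − D₀(k_r−k_1)/(k_1 L₀))]
= [1/(1.48−0.364)] ln[(1.48/0.364)(1 − 3.02×1.116/(0.364×50.0))]
= (1/1.116) ln[4.066 × 0.8148] = 0.8961 × ln(3.313) = 0.8961 × 1.198 = 1.073 d.
D_c = (k_1/k_r) L₀ e^(−k_1 t_c) = (0.364/1.48) × 50.0 × e^(−0.364×1.073) = 0.2459 × 50.0 × 0.6766 = 8.320 mg/L.
Minimum DO = C_s − D_c = 9.11 − 8.320 = 0.7898 mg/L.

t_c ≈ 1.07 d; D_c ≈ 8.32 mg/L; min DO ≈ 0.790 mg/L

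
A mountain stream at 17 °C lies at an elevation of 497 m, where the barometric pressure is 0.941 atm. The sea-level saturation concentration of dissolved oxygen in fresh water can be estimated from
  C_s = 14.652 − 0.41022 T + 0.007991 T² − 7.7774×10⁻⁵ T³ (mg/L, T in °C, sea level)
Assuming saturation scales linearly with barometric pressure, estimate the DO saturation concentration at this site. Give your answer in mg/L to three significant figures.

C_s ≈ 9.04 mg/L

At sea level: C_s = 14.652 − 0.41022×17 + 0.007991×17² − 7.7774×10⁻⁵×17³ = 9.606 mg/L.
Pressure correction: C_s' = 9.606 × 0.941 = 9.039 mg/L.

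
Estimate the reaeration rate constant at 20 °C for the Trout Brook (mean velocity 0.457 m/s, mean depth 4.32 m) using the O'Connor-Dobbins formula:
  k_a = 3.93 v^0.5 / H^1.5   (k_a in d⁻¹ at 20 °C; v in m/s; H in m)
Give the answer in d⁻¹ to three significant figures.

k_a ≈ 0.296 d⁻¹

k_a = 3.93 × 0.457^0.5 / 4.32^1.5 = 3.93 × 0.6760 / 8.979 = 0.2959 d⁻¹.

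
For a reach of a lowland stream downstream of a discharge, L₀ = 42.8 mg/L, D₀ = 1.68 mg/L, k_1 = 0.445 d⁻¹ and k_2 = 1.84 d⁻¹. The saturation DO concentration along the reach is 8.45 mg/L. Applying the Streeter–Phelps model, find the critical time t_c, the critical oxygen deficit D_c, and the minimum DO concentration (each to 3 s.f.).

With k_2/k_1 = 4.135 and 1 − D₀(k_2−k_1)/(k_1 L₀) = 0.8770,
t_c = ln(4.135 × 0.8770) / (1.84 − 0.445) = ln(3.626) / 1.395 = 1.288/1.395 = 0.9234 d.
L(t_c) = L₀ e^(−k_1 t_c) = 42.8 × 0.6630 = 28.38 mg/L, and at the critical point k_2 D_c = k_1 L, so D_c = (0.445/1.84) × 28.38 = 6.863 mg/L.
Minimum DO = C_s − D_c = 8.45 − 6.863 = 1.587 mg/L.

t_c ≈ 0.923 d; D_c ≈ 6.86 mg/L; min DO ≈ 1.59 mg/L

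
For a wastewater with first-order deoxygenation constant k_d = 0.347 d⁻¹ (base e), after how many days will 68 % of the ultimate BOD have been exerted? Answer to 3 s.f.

t ≈ 3.28 d

y/L₀ = 1 − e^(−k_d t) = 0.68 ⇒ e^(−k_d t) = 0.320
t = −ln(0.320) / 0.347 = 1.139 / 0.347 = 3.284 d.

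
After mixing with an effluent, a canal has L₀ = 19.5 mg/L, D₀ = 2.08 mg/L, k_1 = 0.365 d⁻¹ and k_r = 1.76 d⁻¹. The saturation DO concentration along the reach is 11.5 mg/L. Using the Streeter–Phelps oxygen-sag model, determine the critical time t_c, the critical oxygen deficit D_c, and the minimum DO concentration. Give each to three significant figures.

At the critical point dD/dt = 0, so k_1 L₀ e^(−k_1 t) = k_r D. Substituting D(t) from the Streeter–Phelps equation and solving for t gives
t_c = ln[(k_r/k_1)(1 − D₀(k_r−k_1)/(k_1 L₀))] / (k_r−k_1).
Here k_r−k_1 = 1.395 d⁻¹ and 1 − D₀(k_r−k_1)/(k_1 L₀) = 1 − 2.08×1.395/(0.365×19.5) = 0.5923, so
t_c = ln(4.822 × 0.5923) / 1.395 = 1.049 / 1.395 = 0.7523 d.
D_c = (k_1/k_r) L₀ e^(−k_1 t_c) = (0.365/1.76) × 19.5 × e^(−0.365×0.7523) = 0.2074 × 19.5 × 0.7599 = 3.073 mg/L.
Minimum DO = C_s − D_c = 11.5 − 3.073 = 8.427 mg/L.

t_c ≈ 0.752 d; D_c ≈ 3.07 mg/L; min DO ≈ 8.43 mg/L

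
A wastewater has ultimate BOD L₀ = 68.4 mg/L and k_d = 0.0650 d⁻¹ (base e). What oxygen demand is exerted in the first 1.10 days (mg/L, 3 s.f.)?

y ≈ 4.72 mg/L

y_t = L₀(1 − e^(−k_d t)) = 68.4 × (1 − e^(−0.0650×1.10))
= 68.4 × (1 − 0.9310) = 68.4 × 0.06900 = 4.720 mg/L.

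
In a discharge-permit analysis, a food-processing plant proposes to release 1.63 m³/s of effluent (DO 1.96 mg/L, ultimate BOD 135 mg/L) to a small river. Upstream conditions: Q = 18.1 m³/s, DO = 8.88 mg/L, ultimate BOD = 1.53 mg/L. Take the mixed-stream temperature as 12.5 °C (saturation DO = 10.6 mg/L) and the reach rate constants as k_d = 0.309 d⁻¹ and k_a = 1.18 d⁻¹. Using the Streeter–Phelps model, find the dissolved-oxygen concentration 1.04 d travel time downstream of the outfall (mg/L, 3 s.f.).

DO ≈ 8.00 mg/L

Mixed DO = (18.1×8.88 + 1.63×1.96)/(18.1+1.63) = 163.9/19.73 = 8.308 mg/L.
Mixed L₀ = (18.1×1.53 + 1.63×135)/(19.73) = 247.7/19.73 = 12.56 mg/L.
Initial deficit D₀ = C_s − DO₀ = 10.6 − 8.308 = 2.292 mg/L.
D(1.04) = [0.309×12.56/(1.18−0.309)](e^(−0.309×1.04) − e^(−1.18×1.04)) + 2.292 e^(−1.18×1.04)
= 4.455 × (0.7252 − 0.2931) + 2.292 × 0.2931 = 2.596 mg/L.
DO = 10.6 − 2.596 = 8.004 mg/L.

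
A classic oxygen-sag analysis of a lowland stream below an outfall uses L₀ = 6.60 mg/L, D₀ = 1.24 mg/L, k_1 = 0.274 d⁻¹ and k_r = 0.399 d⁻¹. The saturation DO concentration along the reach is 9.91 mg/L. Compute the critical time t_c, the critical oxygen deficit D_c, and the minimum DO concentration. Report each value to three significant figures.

With k_r/k_1 = 1.456 and 1 − D₀(k_r−k_1)/(k_1 L₀) = 0.9143,
t_c = ln(1.456 × 0.9143) / (0.399 − 0.274) = ln(1.331) / 0.1250 = 0.2862/0.1250 = 2.290 d.
D_c = (k_1/k_r) L₀ e^(−k_1 t_c) = (0.274/0.399) × 6.60 × e^(−0.274×2.290) = 0.6867 × 6.60 × 0.5340 = 2.420 mg/L.
Minimum DO = C_s − D_c = 9.91 − 2.420 = 7.490 mg/L.

t_c ≈ 2.29 d; D_c ≈ 2.42 mg/L; min DO ≈ 7.49 mg/L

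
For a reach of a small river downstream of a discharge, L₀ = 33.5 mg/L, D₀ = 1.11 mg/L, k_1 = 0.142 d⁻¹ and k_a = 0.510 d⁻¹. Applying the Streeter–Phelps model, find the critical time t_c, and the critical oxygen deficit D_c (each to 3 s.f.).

t_c ≈ 3.23 d; D_c ≈ 5.90 mg/L

With k_a/k_1 = 3.592 and 1 − D₀(k_a−k_1)/(k_1 L₀) = 0.9141,
t_c = ln(3.592 × 0.9141) / (0.510 − 0.142) = ln(3.283) / 0.3680 = 1.189/0.3680 = 3.230 d.
D_c = (k_1/k_a) L₀ e^(−k_1 t_c) = (0.142/0.510) × 33.5 × e^(−0.142×3.230) = 0.2784 × 33.5 × 0.6321 = 5.896 mg/L.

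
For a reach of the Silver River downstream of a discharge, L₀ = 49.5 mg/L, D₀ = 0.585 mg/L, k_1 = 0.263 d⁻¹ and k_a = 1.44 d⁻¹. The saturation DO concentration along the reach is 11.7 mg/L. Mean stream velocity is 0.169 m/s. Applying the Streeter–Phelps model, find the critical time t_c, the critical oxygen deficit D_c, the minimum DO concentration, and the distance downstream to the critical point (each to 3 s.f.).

At the critical point dD/dt = 0, so k_1 L₀ e^(−k_1 t) = k_a D. Substituting D(t) from the Streeter–Phelps equation and solving for t gives
t_c = ln[(k_a/k_1)(1 − D₀(k_a−k_1)/(k_1 L₀))] / (k_a−k_1).
Here k_a−k_1 = 1.177 d⁻¹ and 1 − D₀(k_a−k_1)/(k_1 L₀) = 1 − 0.585×1.177/(0.263×49.5) = 0.9471, so
t_c = ln(5.475 × 0.9471) / 1.177 = 1.646 / 1.177 = 1.398 d.
L(t_c) = L₀ e^(−k_1 t_c) = 49.5 × 0.6923 = 34.27 mg/L, and at the critical point k_a D_c = k_1 L, so D_c = (0.263/1.44) × 34.27 = 6.259 mg/L.
Minimum DO = C_s − D_c = 11.7 − 6.259 = 5.441 mg/L.
x_c = v t_c = 0.169 m/s × 1.398 d × 86400 s/d = 20420 m ≈ 20.4 km.

t_c ≈ 1.40 d; D_c ≈ 6.26 mg/L; min DO ≈ 5.44 mg/L; x_c ≈ 20.4 km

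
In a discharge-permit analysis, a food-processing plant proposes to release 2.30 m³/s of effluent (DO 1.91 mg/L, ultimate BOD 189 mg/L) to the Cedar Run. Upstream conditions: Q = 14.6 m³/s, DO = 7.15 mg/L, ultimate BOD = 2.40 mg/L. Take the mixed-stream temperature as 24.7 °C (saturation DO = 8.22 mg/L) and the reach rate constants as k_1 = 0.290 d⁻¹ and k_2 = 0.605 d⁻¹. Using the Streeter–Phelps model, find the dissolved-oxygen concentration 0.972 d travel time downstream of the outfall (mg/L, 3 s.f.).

DO ≈ 2.14 mg/L

Mixed DO = (14.6×7.15 + 2.30×1.91)/(14.6+2.30) = 108.8/16.90 = 6.437 mg/L.
Mixed L₀ = (14.6×2.40 + 2.30×189)/(16.90) = 469.7/16.90 = 27.80 mg/L.
Initial deficit D₀ = C_s − DO₀ = 8.22 − 6.437 = 1.783 mg/L.
D(0.972) = [0.290×27.80/(0.605−0.290)](e^(−0.290×0.972) − e^(−0.605×0.972)) + 1.783 e^(−0.605×0.972)
= 25.59 × (0.7544 − 0.5554) + 1.783 × 0.5554 = 6.082 mg/L.
DO = 8.22 − 6.082 = 2.138 mg/L.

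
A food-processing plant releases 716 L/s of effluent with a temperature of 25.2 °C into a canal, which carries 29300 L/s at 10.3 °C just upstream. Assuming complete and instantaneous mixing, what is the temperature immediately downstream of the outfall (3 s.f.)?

10.7 °C

Flow-weighted mixing: C = (Q_r C_r + Q_w C_w)/(Q_r + Q_w)
= (29300×10.3 + 716×25.2)/(29300 + 716) = 319800/30020 = 10.66 °C.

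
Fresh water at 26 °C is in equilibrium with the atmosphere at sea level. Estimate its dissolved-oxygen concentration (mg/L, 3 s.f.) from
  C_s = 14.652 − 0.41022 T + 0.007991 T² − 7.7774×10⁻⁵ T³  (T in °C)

C_s ≈ 8.02 mg/L

C_s = 14.652 − 0.41022×26 + 0.007991×26² − 7.7774×10⁻⁵×26³ = 8.021 mg/L.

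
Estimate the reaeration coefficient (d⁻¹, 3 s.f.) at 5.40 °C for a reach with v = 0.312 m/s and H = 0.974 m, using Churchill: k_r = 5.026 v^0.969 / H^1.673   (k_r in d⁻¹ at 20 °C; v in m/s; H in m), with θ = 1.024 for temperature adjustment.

k_r(20) = 5.026 × 0.312^0.969 / 0.974^1.673 = 5.026 × 0.3235 / 0.9569 = 1.699 d⁻¹.
k_r(5.40) = 1.699 × 1.024^(5.40−20) = 1.699 × 0.7073 = 1.202 d⁻¹.

k_r ≈ 1.20 d⁻¹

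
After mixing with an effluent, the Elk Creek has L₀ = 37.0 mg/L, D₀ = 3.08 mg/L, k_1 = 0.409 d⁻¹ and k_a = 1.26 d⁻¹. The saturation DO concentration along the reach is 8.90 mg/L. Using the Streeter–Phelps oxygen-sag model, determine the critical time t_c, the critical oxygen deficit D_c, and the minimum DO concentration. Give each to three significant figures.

t_c = [1/(k_a−k_1)] ln[(k_a/k_1)(1 − D₀(k_a−k_1)/(k_1 L₀))]
= [1/(1.26−0.409)] ln[(1.26/0.409)(1 − 3.08×0.8510/(0.409×37.0))]
= (1/0.8510) ln[3.081 × 0.8268] = 1.175 × ln(2.547) = 1.175 × 0.9350 = 1.099 d.
L(t_c) = L₀ e^(−k_1 t_c) = 37.0 × 0.6380 = 23.61 mg/L, and at the critical point k_a D_c = k_1 L, so D_c = (0.409/1.26) × 23.61 = 7.663 mg/L.
Minimum DO = C_s − D_c = 8.90 − 7.663 = 1.237 mg/L.

t_c ≈ 1.10 d; D_c ≈ 7.66 mg/L; min DO ≈ 1.24 mg/L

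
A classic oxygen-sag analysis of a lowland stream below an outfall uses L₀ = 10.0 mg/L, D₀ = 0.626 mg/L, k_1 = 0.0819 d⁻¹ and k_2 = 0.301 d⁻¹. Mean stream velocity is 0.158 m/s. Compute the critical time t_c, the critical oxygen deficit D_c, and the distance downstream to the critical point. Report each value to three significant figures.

With k_2/k_1 = 3.675 and 1 − D₀(k_2−k_1)/(k_1 L₀) = 0.8325,
t_c = ln(3.675 × 0.8325) / (0.301 − 0.0819) = ln(3.060) / 0.2191 = 1.118/0.2191 = 5.104 d.
L(t_c) = L₀ e^(−k_1 t_c) = 10.0 × 0.6583 = 6.583 mg/L, and at the critical point k_2 D_c = k_1 L, so D_c = (0.0819/0.301) × 6.583 = 1.791 mg/L.
x_c = v t_c = 0.158 m/s × 5.104 d × 86400 s/d = 69680 m ≈ 69.7 km.

t_c ≈ 5.10 d; D_c ≈ 1.79 mg/L; x_c ≈ 69.7 km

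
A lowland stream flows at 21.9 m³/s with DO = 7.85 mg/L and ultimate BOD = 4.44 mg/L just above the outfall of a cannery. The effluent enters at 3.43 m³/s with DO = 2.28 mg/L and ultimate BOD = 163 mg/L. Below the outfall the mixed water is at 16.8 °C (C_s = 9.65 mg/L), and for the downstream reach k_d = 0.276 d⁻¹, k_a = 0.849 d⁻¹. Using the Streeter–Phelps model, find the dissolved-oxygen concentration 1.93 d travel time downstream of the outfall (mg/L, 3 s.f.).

DO ≈ 4.25 mg/L

Mixed DO = (21.9×7.85 + 3.43×2.28)/(21.9+3.43) = 179.7/25.33 = 7.096 mg/L.
Mixed L₀ = (21.9×4.44 + 3.43×163)/(25.33) = 656.3/25.33 = 25.91 mg/L.
Initial deficit D₀ = C_s − DO₀ = 9.65 − 7.096 = 2.554 mg/L.
D(1.93) = [0.276×25.91/(0.849−0.276)](e^(−0.276×1.93) − e^(−0.849×1.93)) + 2.554 e^(−0.849×1.93)
= 12.48 × (0.5870 − 0.1943) + 2.554 × 0.1943 = 5.398 mg/L.
DO = 9.65 − 5.398 = 4.252 mg/L.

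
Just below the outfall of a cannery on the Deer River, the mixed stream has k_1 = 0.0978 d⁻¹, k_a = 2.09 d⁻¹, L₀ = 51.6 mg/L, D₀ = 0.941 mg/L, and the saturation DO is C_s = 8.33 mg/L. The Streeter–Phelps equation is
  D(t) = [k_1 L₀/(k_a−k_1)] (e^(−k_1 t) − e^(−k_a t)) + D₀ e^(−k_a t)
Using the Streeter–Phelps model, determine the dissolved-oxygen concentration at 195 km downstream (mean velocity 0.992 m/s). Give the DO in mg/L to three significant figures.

Travel time t = x/v = 195 km / (0.992 m/s) = 195000 m / 0.992 m/s = 196600 s = 2.275 d.
k_1 L₀/(k_a−k_1) = 0.0978×51.6/(2.09−0.0978) = 5.046/1.992 = 2.533 mg/L.
e^(−k_1 t) = e^(−0.0978×2.275) = 0.8005; e^(−k_a t) = e^(−2.09×2.275) = 0.008608.
D = 2.533 × (0.8005 − 0.008608) + 0.941 × 0.008608 = 2.006 + 0.008100 = 2.014 mg/L.
DO = C_s − D = 8.33 − 2.014 = 6.316 mg/L.

DO ≈ 6.32 mg/L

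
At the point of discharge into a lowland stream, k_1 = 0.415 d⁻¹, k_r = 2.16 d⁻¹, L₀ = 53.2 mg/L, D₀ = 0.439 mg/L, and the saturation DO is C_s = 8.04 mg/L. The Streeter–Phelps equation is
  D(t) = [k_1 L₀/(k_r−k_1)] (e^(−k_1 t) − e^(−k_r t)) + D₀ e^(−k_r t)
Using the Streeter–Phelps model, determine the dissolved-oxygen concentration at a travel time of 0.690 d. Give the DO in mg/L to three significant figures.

k_1 L₀/(k_r−k_1) = 0.415×53.2/(2.16−0.415) = 22.08/1.745 = 12.65 mg/L.
e^(−k_1 t) = e^(−0.415×0.6900) = 0.7510; e^(−k_r t) = e^(−2.16×0.6900) = 0.2253.
D = 12.65 × (0.7510 − 0.2253) + 0.439 × 0.2253 = 6.651 + 0.09890 = 6.750 mg/L.
DO = C_s − D = 8.04 − 6.750 = 1.290 mg/L.

DO ≈ 1.29 mg/L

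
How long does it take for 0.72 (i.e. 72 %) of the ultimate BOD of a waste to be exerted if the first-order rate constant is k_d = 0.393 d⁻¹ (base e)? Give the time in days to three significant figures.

y/L₀ = 1 − e^(−k_d t) = 0.72 ⇒ e^(−k_d t) = 0.280
t = −ln(0.280) / 0.393 = 1.273 / 0.393 = 3.239 d.

t ≈ 3.24 d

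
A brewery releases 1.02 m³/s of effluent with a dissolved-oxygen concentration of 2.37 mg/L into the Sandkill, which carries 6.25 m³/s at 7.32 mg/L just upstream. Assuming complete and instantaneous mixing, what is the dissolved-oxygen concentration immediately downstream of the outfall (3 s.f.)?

Flow-weighted mixing: C = (Q_r C_r + Q_w C_w)/(Q_r + Q_w)
= (6.25×7.32 + 1.02×2.37)/(6.25 + 1.02) = 48.17/7.270 = 6.626 mg/L.

6.63 mg/L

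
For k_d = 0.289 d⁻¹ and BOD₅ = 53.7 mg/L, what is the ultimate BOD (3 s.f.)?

BOD₅ = L₀(1 − e^(−5k_d)) ⇒ L₀ = BOD₅ / (1 − e^(−5×0.289))
= 53.7 / (1 − 0.2357) = 53.7 / 0.7643 = 70.26 mg/L.

L₀ ≈ 70.3 mg/L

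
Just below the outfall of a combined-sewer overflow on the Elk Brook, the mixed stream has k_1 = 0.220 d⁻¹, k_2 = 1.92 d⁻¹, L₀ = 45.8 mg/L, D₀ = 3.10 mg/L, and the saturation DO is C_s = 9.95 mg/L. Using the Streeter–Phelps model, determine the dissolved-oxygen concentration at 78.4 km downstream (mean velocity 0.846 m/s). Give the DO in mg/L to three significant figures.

DO ≈ 5.63 mg/L

Travel time t = x/v = 78.4 km / (0.846 m/s) = 78400 m / 0.846 m/s = 92670 s = 1.073 d.
k_1 L₀/(k_2−k_1) = 0.220×45.8/(1.92−0.220) = 10.08/1.700 = 5.927 mg/L.
e^(−k_1 t) = e^(−0.220×1.073) = 0.7898; e^(−k_2 t) = e^(−1.92×1.073) = 0.1275.
D = 5.927 × (0.7898 − 0.1275) + 3.10 × 0.1275 = 3.925 + 0.3954 = 4.321 mg/L.
DO = C_s − D = 9.95 − 4.321 = 5.629 mg/L.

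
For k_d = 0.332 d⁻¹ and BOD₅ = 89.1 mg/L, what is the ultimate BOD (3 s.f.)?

L₀ ≈ 110 mg/L

BOD₅ = L₀(1 − e^(−5k_d)) ⇒ L₀ = BOD₅ / (1 − e^(−5×0.332))
= 89.1 / (1 − 0.1901) = 89.1 / 0.8099 = 110.0 mg/L.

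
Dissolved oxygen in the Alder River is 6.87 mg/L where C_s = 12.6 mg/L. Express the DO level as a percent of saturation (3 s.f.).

54.5 % saturation

% saturation = C/C_s × 100 = 6.87/12.6 × 100 = 54.5 %.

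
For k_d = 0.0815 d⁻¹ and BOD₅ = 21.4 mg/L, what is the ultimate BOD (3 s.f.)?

BOD₅ = L₀(1 − e^(−5k_d)) ⇒ L₀ = BOD₅ / (1 − e^(−5×0.0815))
= 21.4 / (1 − 0.6653) = 21.4 / 0.3347 = 63.94 mg/L.

L₀ ≈ 63.9 mg/L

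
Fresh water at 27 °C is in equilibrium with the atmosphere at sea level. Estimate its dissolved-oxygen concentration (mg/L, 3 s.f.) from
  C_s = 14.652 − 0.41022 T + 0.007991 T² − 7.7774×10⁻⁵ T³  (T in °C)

C_s ≈ 7.87 mg/L

C_s = 14.652 − 0.41022×27 + 0.007991×27² − 7.7774×10⁻⁵×27³ = 7.871 mg/L.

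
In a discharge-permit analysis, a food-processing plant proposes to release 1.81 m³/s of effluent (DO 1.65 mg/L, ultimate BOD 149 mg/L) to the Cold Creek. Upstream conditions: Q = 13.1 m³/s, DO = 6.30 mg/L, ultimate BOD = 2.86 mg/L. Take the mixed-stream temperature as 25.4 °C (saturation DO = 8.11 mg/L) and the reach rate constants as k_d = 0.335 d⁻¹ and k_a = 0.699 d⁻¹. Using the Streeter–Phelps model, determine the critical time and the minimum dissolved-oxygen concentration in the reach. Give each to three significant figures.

t_c ≈ 1.65 d; minimum DO ≈ 2.44 mg/L

Mixed DO = (13.1×6.30 + 1.81×1.65)/(13.1+1.81) = 85.52/14.91 = 5.736 mg/L.
Mixed L₀ = (13.1×2.86 + 1.81×149)/(14.91) = 307.2/14.91 = 20.60 mg/L.
Initial deficit D₀ = C_s − DO₀ = 8.11 − 5.736 = 2.374 mg/L.
t_c = (1/0.3640) ln[(0.699/0.335)(1 − 2.374×0.3640/(0.335×20.60))] = 2.747 × ln(1.825) = 1.653 d.
D_c = (0.335/0.699) × 20.60 × e^(−0.335×1.653) = 0.4793 × 20.60 × 0.5748 = 5.675 mg/L.
Minimum DO = 8.11 − 5.675 = 2.435 mg/L.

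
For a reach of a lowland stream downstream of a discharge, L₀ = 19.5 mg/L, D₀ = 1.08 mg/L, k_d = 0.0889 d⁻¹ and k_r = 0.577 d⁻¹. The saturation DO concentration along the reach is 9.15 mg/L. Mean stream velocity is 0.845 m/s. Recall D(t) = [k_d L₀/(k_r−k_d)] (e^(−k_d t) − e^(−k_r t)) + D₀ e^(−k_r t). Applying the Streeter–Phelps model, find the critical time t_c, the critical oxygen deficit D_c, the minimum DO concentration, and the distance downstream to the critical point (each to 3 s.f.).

t_c = [1/(k_r−k_d)] ln[(k_r/k_d)(1 − D₀(k_r−k_d)/(k_d L₀))]
= [1/(0.577−0.0889)] ln[(0.577/0.0889)(1 − 1.08×0.4881/(0.0889×19.5))]
= (1/0.4881) ln[6.490 × 0.6959] = 2.049 × ln(4.517) = 2.049 × 1.508 = 3.089 d.
D_c = (k_d/k_r) L₀ e^(−k_d t_c) = (0.0889/0.577) × 19.5 × e^(−0.0889×3.089) = 0.1541 × 19.5 × 0.7599 = 2.283 mg/L.
Minimum DO = C_s − D_c = 9.15 − 2.283 = 6.867 mg/L.
x_c = v t_c = 0.845 m/s × 3.089 d × 86400 s/d = 225500 m ≈ 226 km.

t_c ≈ 3.09 d; D_c ≈ 2.28 mg/L; min DO ≈ 6.87 mg/L; x_c ≈ 226 km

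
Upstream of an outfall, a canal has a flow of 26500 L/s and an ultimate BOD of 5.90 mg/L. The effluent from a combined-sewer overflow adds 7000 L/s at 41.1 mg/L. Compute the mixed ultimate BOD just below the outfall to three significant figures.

13.3 mg/L

Flow-weighted mixing: C = (Q_r C_r + Q_w C_w)/(Q_r + Q_w)
= (26500×5.90 + 7000×41.1)/(26500 + 7000) = 444000/33500 = 13.26 mg/L.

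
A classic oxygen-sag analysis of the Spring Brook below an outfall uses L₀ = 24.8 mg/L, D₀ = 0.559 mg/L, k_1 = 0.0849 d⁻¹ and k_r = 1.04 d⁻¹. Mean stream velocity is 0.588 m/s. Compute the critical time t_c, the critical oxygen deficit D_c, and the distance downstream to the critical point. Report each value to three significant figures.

t_c ≈ 2.32 d; D_c ≈ 1.66 mg/L; x_c ≈ 118 km

t_c = [1/(k_r−k_1)] ln[(k_r/k_1)(1 − D₀(k_r−k_1)/(k_1 L₀))]
= [1/(1.04−0.0849)] ln[(1.04/0.0849)(1 − 0.559×0.9551/(0.0849×24.8))]
= (1/0.9551) ln[12.25 × 0.7464] = 1.047 × ln(9.144) = 1.047 × 2.213 = 2.317 d.
D_c = (k_1/k_r) L₀ e^(−k_1 t_c) = (0.0849/1.04) × 24.8 × e^(−0.0849×2.317) = 0.08163 × 24.8 × 0.8214 = 1.663 mg/L.
x_c = v t_c = 0.588 m/s × 2.317 d × 86400 s/d = 117700 m ≈ 118 km.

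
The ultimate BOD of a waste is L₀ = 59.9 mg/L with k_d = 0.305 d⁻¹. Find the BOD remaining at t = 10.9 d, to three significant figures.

L ≈ 2.16 mg/L

L_t = L₀ e^(−k_d t) = 59.9 × e^(−0.305×10.9) = 59.9 × 0.03599 = 2.156 mg/L.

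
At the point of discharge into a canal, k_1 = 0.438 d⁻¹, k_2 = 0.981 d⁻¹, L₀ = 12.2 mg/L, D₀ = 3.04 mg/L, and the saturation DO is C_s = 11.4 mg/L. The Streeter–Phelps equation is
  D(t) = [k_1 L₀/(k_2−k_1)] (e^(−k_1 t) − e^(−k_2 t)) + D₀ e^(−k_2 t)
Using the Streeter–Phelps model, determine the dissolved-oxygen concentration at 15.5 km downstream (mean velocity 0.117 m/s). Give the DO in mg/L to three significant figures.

Travel time t = x/v = 15.5 km / (0.117 m/s) = 15500 m / 0.117 m/s = 132500 s = 1.533 d.
k_1 L₀/(k_2−k_1) = 0.438×12.2/(0.981−0.438) = 5.344/0.5430 = 9.841 mg/L.
e^(−k_1 t) = e^(−0.438×1.533) = 0.5109; e^(−k_2 t) = e^(−0.981×1.533) = 0.2222.
D = 9.841 × (0.5109 − 0.2222) + 3.04 × 0.2222 = 2.841 + 0.6755 = 3.517 mg/L.
DO = C_s − D = 11.4 − 3.517 = 7.883 mg/L.

DO ≈ 7.88 mg/L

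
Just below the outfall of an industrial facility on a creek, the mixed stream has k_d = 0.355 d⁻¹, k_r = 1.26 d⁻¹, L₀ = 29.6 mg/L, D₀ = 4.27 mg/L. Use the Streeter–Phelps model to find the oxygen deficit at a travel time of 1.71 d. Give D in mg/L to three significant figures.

D ≈ 5.48 mg/L

k_d L₀/(k_r−k_d) = 0.355×29.6/(1.26−0.355) = 10.51/0.9050 = 11.61 mg/L.
e^(−k_d t) = e^(−0.355×1.710) = 0.5450; e^(−k_r t) = e^(−1.26×1.710) = 0.1159.
D = 11.61 × (0.5450 − 0.1159) + 4.27 × 0.1159 = 4.981 + 0.4951 = 5.476 mg/L.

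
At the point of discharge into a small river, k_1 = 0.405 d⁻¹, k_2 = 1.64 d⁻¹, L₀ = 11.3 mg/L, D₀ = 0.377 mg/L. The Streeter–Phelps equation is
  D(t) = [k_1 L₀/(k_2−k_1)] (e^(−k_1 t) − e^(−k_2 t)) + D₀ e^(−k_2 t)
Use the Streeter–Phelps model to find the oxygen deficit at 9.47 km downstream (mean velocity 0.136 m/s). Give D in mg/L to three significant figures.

Travel time t = x/v = 9.47 km / (0.136 m/s) = 9470 m / 0.136 m/s = 69630 s = 0.8059 d.
k_1 L₀/(k_2−k_1) = 0.405×11.3/(1.64−0.405) = 4.577/1.235 = 3.706 mg/L.
e^(−k_1 t) = e^(−0.405×0.8059) = 0.7215; e^(−k_2 t) = e^(−1.64×0.8059) = 0.2667.
D = 3.706 × (0.7215 − 0.2667) + 0.377 × 0.2667 = 1.685 + 0.1005 = 1.786 mg/L.

D ≈ 1.79 mg/L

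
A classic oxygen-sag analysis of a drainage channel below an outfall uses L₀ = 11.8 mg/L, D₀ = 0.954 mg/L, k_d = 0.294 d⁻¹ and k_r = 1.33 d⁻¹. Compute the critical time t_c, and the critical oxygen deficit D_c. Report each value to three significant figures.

At the critical point dD/dt = 0, so k_d L₀ e^(−k_d t) = k_r D. Substituting D(t) from the Streeter–Phelps equation and solving for t gives
t_c = ln[(k_r/k_d)(1 − D₀(k_r−k_d)/(k_d L₀))] / (k_r−k_d).
Here k_r−k_d = 1.036 d⁻¹ and 1 − D₀(k_r−k_d)/(k_d L₀) = 1 − 0.954×1.036/(0.294×11.8) = 0.7151, so
t_c = ln(4.524 × 0.7151) / 1.036 = 1.174 / 1.036 = 1.133 d.
L(t_c) = L₀ e^(−k_d t_c) = 11.8 × 0.7166 = 8.456 mg/L, and at the critical point k_r D_c = k_d L, so D_c = (0.294/1.33) × 8.456 = 1.869 mg/L.

t_c ≈ 1.13 d; D_c ≈ 1.87 mg/L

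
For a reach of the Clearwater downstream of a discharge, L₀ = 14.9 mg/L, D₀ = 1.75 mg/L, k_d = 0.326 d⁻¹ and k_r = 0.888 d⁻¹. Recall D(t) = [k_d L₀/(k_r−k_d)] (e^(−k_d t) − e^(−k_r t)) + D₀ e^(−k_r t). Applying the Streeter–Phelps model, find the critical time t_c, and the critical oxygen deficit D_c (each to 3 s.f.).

t_c ≈ 1.38 d; D_c ≈ 3.49 mg/L

At the critical point dD/dt = 0, so k_d L₀ e^(−k_d t) = k_r D. Substituting D(t) from the Streeter–Phelps equation and solving for t gives
t_c = ln[(k_r/k_d)(1 − D₀(k_r−k_d)/(k_d L₀))] / (k_r−k_d).
Here k_r−k_d = 0.5620 d⁻¹ and 1 − D₀(k_r−k_d)/(k_d L₀) = 1 − 1.75×0.5620/(0.326×14.9) = 0.7975, so
t_c = ln(2.724 × 0.7975) / 0.5620 = 0.7758 / 0.5620 = 1.380 d.
L(t_c) = L₀ e^(−k_d t_c) = 14.9 × 0.6376 = 9.500 mg/L, and at the critical point k_r D_c = k_d L, so D_c = (0.326/0.888) × 9.500 = 3.488 mg/L.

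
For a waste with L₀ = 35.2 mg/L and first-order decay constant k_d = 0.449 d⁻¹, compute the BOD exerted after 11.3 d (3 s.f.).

y ≈ 35.0 mg/L

y_t = L₀(1 − e^(−k_d t)) = 35.2 × (1 − e^(−0.449×11.3))
= 35.2 × (1 − 0.006259) = 35.2 × 0.9937 = 34.98 mg/L.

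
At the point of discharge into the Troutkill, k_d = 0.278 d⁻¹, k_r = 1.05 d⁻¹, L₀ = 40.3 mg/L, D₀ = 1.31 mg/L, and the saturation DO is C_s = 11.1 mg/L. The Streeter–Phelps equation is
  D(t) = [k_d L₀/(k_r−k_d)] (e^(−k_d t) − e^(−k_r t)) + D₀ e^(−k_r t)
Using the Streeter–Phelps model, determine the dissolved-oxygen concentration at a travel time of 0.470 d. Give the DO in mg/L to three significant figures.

DO ≈ 6.43 mg/L

k_d L₀/(k_r−k_d) = 0.278×40.3/(1.05−0.278) = 11.20/0.7720 = 14.51 mg/L.
e^(−k_d t) = e^(−0.278×0.4700) = 0.8775; e^(−k_r t) = e^(−1.05×0.4700) = 0.6105.
D = 14.51 × (0.8775 − 0.6105) + 1.31 × 0.6105 = 3.875 + 0.7997 = 4.675 mg/L.
DO = C_s − D = 11.1 − 4.675 = 6.425 mg/L.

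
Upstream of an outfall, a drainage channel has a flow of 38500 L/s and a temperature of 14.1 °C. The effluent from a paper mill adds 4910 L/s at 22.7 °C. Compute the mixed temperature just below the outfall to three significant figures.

15.1 °C

Flow-weighted mixing: C = (Q_r C_r + Q_w C_w)/(Q_r + Q_w)
= (38500×14.1 + 4910×22.7)/(38500 + 4910) = 654300/43410 = 15.07 °C.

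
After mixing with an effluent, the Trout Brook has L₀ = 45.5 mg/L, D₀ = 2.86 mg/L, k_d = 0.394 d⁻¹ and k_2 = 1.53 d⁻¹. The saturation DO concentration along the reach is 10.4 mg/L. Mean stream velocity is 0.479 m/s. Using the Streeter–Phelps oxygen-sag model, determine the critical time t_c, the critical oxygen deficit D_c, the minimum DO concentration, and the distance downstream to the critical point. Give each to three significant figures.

t_c ≈ 1.02 d; D_c ≈ 7.84 mg/L; min DO ≈ 2.56 mg/L; x_c ≈ 42.1 km

At the critical point dD/dt = 0, so k_d L₀ e^(−k_d t) = k_2 D. Substituting D(t) from the Streeter–Phelps equation and solving for t gives
t_c = ln[(k_2/k_d)(1 − D₀(k_2−k_d)/(k_d L₀))] / (k_2−k_d).
Here k_2−k_d = 1.136 d⁻¹ and 1 − D₀(k_2−k_d)/(k_d L₀) = 1 − 2.86×1.136/(0.394×45.5) = 0.8188, so
t_c = ln(3.883 × 0.8188) / 1.136 = 1.157 / 1.136 = 1.018 d.
L(t_c) = L₀ e^(−k_d t_c) = 45.5 × 0.6695 = 30.46 mg/L, and at the critical point k_2 D_c = k_d L, so D_c = (0.394/1.53) × 30.46 = 7.845 mg/L.
Minimum DO = C_s − D_c = 10.4 − 7.845 = 2.555 mg/L.
x_c = v t_c = 0.479 m/s × 1.018 d × 86400 s/d = 42140 m ≈ 42.1 km.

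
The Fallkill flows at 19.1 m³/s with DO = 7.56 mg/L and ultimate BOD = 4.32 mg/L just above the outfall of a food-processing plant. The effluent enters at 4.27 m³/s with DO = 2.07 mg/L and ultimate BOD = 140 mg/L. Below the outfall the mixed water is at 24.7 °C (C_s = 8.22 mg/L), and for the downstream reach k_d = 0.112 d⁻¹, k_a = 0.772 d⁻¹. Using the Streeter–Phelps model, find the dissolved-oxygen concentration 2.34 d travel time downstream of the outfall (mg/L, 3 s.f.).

DO ≈ 4.96 mg/L

Mixed DO = (19.1×7.56 + 4.27×2.07)/(19.1+4.27) = 153.2/23.37 = 6.557 mg/L.
Mixed L₀ = (19.1×4.32 + 4.27×140)/(23.37) = 680.3/23.37 = 29.11 mg/L.
Initial deficit D₀ = C_s − DO₀ = 8.22 − 6.557 = 1.663 mg/L.
D(2.34) = [0.112×29.11/(0.772−0.112)](e^(−0.112×2.34) − e^(−0.772×2.34)) + 1.663 e^(−0.772×2.34)
= 4.940 × (0.7694 − 0.1642) + 1.663 × 0.1642 = 3.263 mg/L.
DO = 8.22 − 3.263 = 4.957 mg/L.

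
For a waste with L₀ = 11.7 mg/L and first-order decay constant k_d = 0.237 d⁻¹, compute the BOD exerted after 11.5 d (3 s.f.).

y_t = L₀(1 − e^(−k_d t)) = 11.7 × (1 − e^(−0.237×11.5))
= 11.7 × (1 − 0.06551) = 11.7 × 0.9345 = 10.93 mg/L.

y ≈ 10.9 mg/L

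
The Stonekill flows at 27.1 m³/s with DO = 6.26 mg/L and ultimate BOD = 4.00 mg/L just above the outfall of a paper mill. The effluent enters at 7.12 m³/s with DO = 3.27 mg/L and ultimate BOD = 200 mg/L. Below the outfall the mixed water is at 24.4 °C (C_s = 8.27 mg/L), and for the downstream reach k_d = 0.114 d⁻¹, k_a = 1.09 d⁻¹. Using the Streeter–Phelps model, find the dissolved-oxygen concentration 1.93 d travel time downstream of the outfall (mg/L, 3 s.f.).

DO ≈ 4.39 mg/L

Mixed DO = (27.1×6.26 + 7.12×3.27)/(27.1+7.12) = 192.9/34.22 = 5.638 mg/L.
Mixed L₀ = (27.1×4.00 + 7.12×200)/(34.22) = 1532/34.22 = 44.78 mg/L.
Initial deficit D₀ = C_s − DO₀ = 8.27 − 5.638 = 2.632 mg/L.
D(1.93) = [0.114×44.78/(1.09−0.114)](e^(−0.114×1.93) − e^(−1.09×1.93)) + 2.632 e^(−1.09×1.93)
= 5.231 × (0.8025 − 0.1220) + 2.632 × 0.1220 = 3.881 mg/L.
DO = 8.27 − 3.881 = 4.389 mg/L.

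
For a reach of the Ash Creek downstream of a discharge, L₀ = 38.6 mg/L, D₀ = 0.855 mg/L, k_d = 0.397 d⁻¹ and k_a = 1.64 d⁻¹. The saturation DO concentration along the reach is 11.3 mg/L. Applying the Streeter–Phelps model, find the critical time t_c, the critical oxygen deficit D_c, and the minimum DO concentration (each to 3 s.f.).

At the critical point dD/dt = 0, so k_d L₀ e^(−k_d t) = k_a D. Substituting D(t) from the Streeter–Phelps equation and solving for t gives
t_c = ln[(k_a/k_d)(1 − D₀(k_a−k_d)/(k_d L₀))] / (k_a−k_d).
Here k_a−k_d = 1.243 d⁻¹ and 1 − D₀(k_a−k_d)/(k_d L₀) = 1 − 0.855×1.243/(0.397×38.6) = 0.9306, so
t_c = ln(4.131 × 0.9306) / 1.243 = 1.347 / 1.243 = 1.083 d.
L(t_c) = L₀ e^(−k_d t_c) = 38.6 × 0.6504 = 25.11 mg/L, and at the critical point k_a D_c = k_d L, so D_c = (0.397/1.64) × 25.11 = 6.078 mg/L.
Minimum DO = C_s − D_c = 11.3 − 6.078 = 5.222 mg/L.

t_c ≈ 1.08 d; D_c ≈ 6.08 mg/L; min DO ≈ 5.22 mg/L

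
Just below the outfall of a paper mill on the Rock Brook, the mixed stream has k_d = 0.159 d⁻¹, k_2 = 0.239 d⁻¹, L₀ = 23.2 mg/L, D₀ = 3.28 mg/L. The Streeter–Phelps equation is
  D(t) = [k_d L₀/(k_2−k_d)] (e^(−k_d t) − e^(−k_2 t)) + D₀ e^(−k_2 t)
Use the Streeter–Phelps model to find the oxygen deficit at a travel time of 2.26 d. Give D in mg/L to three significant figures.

D ≈ 7.24 mg/L

k_d L₀/(k_2−k_d) = 0.159×23.2/(0.239−0.159) = 3.689/0.08000 = 46.11 mg/L.
e^(−k_d t) = e^(−0.159×2.260) = 0.6981; e^(−k_2 t) = e^(−0.239×2.260) = 0.5827.
D = 46.11 × (0.6981 − 0.5827) + 3.28 × 0.5827 = 5.324 + 1.911 = 7.235 mg/L.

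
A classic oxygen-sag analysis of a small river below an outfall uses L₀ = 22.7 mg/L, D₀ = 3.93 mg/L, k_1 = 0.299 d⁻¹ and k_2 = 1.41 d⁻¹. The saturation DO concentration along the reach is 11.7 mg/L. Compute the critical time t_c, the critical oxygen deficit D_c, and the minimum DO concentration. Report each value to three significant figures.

t_c ≈ 0.468 d; D_c ≈ 4.18 mg/L; min DO ≈ 7.52 mg/L

At the critical point dD/dt = 0, so k_1 L₀ e^(−k_1 t) = k_2 D. Substituting D(t) from the Streeter–Phelps equation and solving for t gives
t_c = ln[(k_2/k_1)(1 − D₀(k_2−k_1)/(k_1 L₀))] / (k_2−k_1).
Here k_2−k_1 = 1.111 d⁻¹ and 1 − D₀(k_2−k_1)/(k_1 L₀) = 1 − 3.93×1.111/(0.299×22.7) = 0.3567, so
t_c = ln(4.716 × 0.3567) / 1.111 = 0.5201 / 1.111 = 0.4681 d.
D_c = (k_1/k_2) L₀ e^(−k_1 t_c) = (0.299/1.41) × 22.7 × e^(−0.299×0.4681) = 0.2121 × 22.7 × 0.8694 = 4.185 mg/L.
Minimum DO = C_s − D_c = 11.7 − 4.185 = 7.515 mg/L.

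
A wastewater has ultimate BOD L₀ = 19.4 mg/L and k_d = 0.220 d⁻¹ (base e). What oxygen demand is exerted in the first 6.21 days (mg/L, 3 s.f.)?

y_t = L₀(1 − e^(−k_d t)) = 19.4 × (1 − e^(−0.220×6.21))
= 19.4 × (1 − 0.2551) = 19.4 × 0.7449 = 14.45 mg/L.

y ≈ 14.5 mg/L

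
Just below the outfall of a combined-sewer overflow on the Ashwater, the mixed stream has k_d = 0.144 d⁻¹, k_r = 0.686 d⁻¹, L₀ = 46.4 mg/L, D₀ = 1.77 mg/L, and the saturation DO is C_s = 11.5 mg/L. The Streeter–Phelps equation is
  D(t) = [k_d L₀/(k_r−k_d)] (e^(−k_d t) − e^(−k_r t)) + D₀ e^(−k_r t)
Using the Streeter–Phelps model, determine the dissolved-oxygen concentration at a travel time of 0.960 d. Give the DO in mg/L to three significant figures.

k_d L₀/(k_r−k_d) = 0.144×46.4/(0.686−0.144) = 6.682/0.5420 = 12.33 mg/L.
e^(−k_d t) = e^(−0.144×0.9600) = 0.8709; e^(−k_r t) = e^(−0.686×0.9600) = 0.5176.
D = 12.33 × (0.8709 − 0.5176) + 1.77 × 0.5176 = 4.355 + 0.9161 = 5.271 mg/L.
DO = C_s − D = 11.5 − 5.271 = 6.229 mg/L.

DO ≈ 6.23 mg/L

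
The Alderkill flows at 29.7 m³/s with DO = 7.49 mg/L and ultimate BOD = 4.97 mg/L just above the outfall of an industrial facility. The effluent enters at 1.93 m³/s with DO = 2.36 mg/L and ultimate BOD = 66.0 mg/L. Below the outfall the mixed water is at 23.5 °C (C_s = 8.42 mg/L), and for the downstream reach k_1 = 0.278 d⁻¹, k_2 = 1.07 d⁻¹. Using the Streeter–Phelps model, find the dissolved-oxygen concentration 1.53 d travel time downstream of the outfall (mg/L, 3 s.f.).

Mixed DO = (29.7×7.49 + 1.93×2.36)/(29.7+1.93) = 227.0/31.63 = 7.177 mg/L.
Mixed L₀ = (29.7×4.97 + 1.93×66.0)/(31.63) = 275.0/31.63 = 8.694 mg/L.
Initial deficit D₀ = C_s − DO₀ = 8.42 − 7.177 = 1.243 mg/L.
D(1.53) = [0.278×8.694/(1.07−0.278)](e^(−0.278×1.53) − e^(−1.07×1.53)) + 1.243 e^(−1.07×1.53)
= 3.052 × (0.6535 − 0.1945) + 1.243 × 0.1945 = 1.643 mg/L.
DO = 8.42 − 1.643 = 6.777 mg/L.

DO ≈ 6.78 mg/L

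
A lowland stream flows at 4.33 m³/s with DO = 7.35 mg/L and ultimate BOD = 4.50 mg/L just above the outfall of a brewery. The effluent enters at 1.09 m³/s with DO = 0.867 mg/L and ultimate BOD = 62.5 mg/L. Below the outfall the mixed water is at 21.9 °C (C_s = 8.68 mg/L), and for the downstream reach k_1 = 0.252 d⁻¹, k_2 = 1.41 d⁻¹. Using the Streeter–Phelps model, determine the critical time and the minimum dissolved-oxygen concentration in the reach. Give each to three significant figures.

Mixed DO = (4.33×7.35 + 1.09×0.867)/(4.33+1.09) = 32.77/5.420 = 6.046 mg/L.
Mixed L₀ = (4.33×4.50 + 1.09×62.5)/(5.420) = 87.61/5.420 = 16.16 mg/L.
Initial deficit D₀ = C_s − DO₀ = 8.68 − 6.046 = 2.634 mg/L.
t_c = (1/1.158) ln[(1.41/0.252)(1 − 2.634×1.158/(0.252×16.16))] = 0.8636 × ln(1.406) = 0.2942 d.
D_c = (0.252/1.41) × 16.16 × e^(−0.252×0.2942) = 0.1787 × 16.16 × 0.9286 = 2.683 mg/L.
Minimum DO = 8.68 − 2.683 = 5.997 mg/L.

t_c ≈ 0.294 d; minimum DO ≈ 6.00 mg/L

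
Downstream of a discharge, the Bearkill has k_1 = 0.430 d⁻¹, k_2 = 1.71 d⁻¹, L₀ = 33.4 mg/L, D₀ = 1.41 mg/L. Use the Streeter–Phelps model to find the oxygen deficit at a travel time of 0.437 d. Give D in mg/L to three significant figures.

k_1 L₀/(k_2−k_1) = 0.430×33.4/(1.71−0.430) = 14.36/1.280 = 11.22 mg/L.
e^(−k_1 t) = e^(−0.430×0.4370) = 0.8287; e^(−k_2 t) = e^(−1.71×0.4370) = 0.4737.
D = 11.22 × (0.8287 − 0.4737) + 1.41 × 0.4737 = 3.984 + 0.6679 = 4.651 mg/L.

D ≈ 4.65 mg/L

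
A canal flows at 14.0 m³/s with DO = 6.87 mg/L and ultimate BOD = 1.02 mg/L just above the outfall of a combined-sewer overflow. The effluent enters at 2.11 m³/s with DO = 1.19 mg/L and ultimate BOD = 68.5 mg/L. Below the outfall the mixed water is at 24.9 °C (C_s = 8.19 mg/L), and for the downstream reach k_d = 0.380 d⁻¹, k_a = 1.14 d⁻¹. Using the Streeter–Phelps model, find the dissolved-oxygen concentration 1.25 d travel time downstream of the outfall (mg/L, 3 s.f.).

Mixed DO = (14.0×6.87 + 2.11×1.19)/(14.0+2.11) = 98.69/16.11 = 6.126 mg/L.
Mixed L₀ = (14.0×1.02 + 2.11×68.5)/(16.11) = 158.8/16.11 = 9.858 mg/L.
Initial deficit D₀ = C_s − DO₀ = 8.19 − 6.126 = 2.064 mg/L.
D(1.25) = [0.380×9.858/(1.14−0.380)](e^(−0.380×1.25) − e^(−1.14×1.25)) + 2.064 e^(−1.14×1.25)
= 4.929 × (0.6219 − 0.2405) + 2.064 × 0.2405 = 2.376 mg/L.
DO = 8.19 − 2.376 = 5.814 mg/L.

DO ≈ 5.81 mg/L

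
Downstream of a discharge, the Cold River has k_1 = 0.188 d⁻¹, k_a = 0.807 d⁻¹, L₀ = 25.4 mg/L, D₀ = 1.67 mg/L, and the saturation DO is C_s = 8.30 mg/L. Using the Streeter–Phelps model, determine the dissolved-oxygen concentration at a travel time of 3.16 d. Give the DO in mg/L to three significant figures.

DO ≈ 4.51 mg/L

k_1 L₀/(k_a−k_1) = 0.188×25.4/(0.807−0.188) = 4.775/0.6190 = 7.714 mg/L.
e^(−k_1 t) = e^(−0.188×3.160) = 0.5521; e^(−k_a t) = e^(−0.807×3.160) = 0.07807.
D = 7.714 × (0.5521 − 0.07807) + 1.67 × 0.07807 = 3.657 + 0.1304 = 3.787 mg/L.
DO = C_s − D = 8.30 − 3.787 = 4.513 mg/L.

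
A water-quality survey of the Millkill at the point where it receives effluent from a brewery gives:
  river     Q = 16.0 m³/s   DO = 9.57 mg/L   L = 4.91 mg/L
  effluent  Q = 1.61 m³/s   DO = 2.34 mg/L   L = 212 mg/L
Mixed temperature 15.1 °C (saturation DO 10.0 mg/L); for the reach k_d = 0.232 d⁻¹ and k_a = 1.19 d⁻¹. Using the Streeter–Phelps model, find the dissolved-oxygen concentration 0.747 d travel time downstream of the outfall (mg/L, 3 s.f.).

DO ≈ 7.07 mg/L

Mixed DO = (16.0×9.57 + 1.61×2.34)/(16.0+1.61) = 156.9/17.61 = 8.909 mg/L.
Mixed L₀ = (16.0×4.91 + 1.61×212)/(17.61) = 419.9/17.61 = 23.84 mg/L.
Initial deficit D₀ = C_s − DO₀ = 10.0 − 8.909 = 1.091 mg/L.
D(0.747) = [0.232×23.84/(1.19−0.232)](e^(−0.232×0.747) − e^(−1.19×0.747)) + 1.091 e^(−1.19×0.747)
= 5.774 × (0.8409 − 0.4111) + 1.091 × 0.4111 = 2.930 mg/L.
DO = 10.0 − 2.930 = 7.070 mg/L.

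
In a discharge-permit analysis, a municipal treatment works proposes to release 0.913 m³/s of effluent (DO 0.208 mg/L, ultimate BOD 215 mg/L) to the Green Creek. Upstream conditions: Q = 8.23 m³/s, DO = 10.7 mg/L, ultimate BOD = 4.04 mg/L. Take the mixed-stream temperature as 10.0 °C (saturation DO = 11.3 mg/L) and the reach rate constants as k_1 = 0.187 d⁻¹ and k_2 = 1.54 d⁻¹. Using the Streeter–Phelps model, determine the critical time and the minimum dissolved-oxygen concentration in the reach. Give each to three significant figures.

Mixed DO = (8.23×10.7 + 0.913×0.208)/(8.23+0.913) = 88.25/9.143 = 9.652 mg/L.
Mixed L₀ = (8.23×4.04 + 0.913×215)/(9.143) = 229.5/9.143 = 25.11 mg/L.
Initial deficit D₀ = C_s − DO₀ = 11.3 − 9.652 = 1.648 mg/L.
t_c = (1/1.353) ln[(1.54/0.187)(1 − 1.648×1.353/(0.187×25.11))] = 0.7391 × ln(4.325) = 1.082 d.
D_c = (0.187/1.54) × 25.11 × e^(−0.187×1.082) = 0.1214 × 25.11 × 0.8168 = 2.490 mg/L.
Minimum DO = 11.3 − 2.490 = 8.810 mg/L.

t_c ≈ 1.08 d; minimum DO ≈ 8.81 mg/L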